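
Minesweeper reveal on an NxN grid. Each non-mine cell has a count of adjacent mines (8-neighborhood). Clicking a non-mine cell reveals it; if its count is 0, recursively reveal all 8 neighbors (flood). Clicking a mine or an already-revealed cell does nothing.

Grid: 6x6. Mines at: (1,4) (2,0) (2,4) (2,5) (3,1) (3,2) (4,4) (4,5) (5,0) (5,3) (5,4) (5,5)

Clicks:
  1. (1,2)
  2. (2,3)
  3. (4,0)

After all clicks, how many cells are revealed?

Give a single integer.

Answer: 12

Derivation:
Click 1 (1,2) count=0: revealed 11 new [(0,0) (0,1) (0,2) (0,3) (1,0) (1,1) (1,2) (1,3) (2,1) (2,2) (2,3)] -> total=11
Click 2 (2,3) count=3: revealed 0 new [(none)] -> total=11
Click 3 (4,0) count=2: revealed 1 new [(4,0)] -> total=12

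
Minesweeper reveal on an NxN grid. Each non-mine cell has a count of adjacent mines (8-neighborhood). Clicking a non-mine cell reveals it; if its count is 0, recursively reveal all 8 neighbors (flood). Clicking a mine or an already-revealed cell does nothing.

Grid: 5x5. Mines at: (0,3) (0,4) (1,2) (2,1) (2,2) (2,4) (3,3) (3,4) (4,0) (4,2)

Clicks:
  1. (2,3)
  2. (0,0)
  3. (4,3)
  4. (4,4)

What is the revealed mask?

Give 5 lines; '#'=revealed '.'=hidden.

Click 1 (2,3) count=5: revealed 1 new [(2,3)] -> total=1
Click 2 (0,0) count=0: revealed 4 new [(0,0) (0,1) (1,0) (1,1)] -> total=5
Click 3 (4,3) count=3: revealed 1 new [(4,3)] -> total=6
Click 4 (4,4) count=2: revealed 1 new [(4,4)] -> total=7

Answer: ##...
##...
...#.
.....
...##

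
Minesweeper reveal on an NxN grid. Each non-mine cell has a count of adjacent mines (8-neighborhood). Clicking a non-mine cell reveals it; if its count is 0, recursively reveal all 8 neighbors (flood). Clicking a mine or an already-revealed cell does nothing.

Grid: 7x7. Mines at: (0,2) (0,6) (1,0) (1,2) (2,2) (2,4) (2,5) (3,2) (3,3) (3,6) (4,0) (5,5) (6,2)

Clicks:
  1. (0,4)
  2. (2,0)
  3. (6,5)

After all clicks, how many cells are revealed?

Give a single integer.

Click 1 (0,4) count=0: revealed 6 new [(0,3) (0,4) (0,5) (1,3) (1,4) (1,5)] -> total=6
Click 2 (2,0) count=1: revealed 1 new [(2,0)] -> total=7
Click 3 (6,5) count=1: revealed 1 new [(6,5)] -> total=8

Answer: 8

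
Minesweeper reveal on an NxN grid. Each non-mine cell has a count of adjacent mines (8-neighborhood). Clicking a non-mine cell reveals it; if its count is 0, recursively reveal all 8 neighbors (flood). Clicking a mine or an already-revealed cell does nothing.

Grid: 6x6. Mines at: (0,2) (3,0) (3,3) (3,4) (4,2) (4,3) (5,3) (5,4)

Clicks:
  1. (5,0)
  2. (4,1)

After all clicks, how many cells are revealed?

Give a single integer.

Answer: 4

Derivation:
Click 1 (5,0) count=0: revealed 4 new [(4,0) (4,1) (5,0) (5,1)] -> total=4
Click 2 (4,1) count=2: revealed 0 new [(none)] -> total=4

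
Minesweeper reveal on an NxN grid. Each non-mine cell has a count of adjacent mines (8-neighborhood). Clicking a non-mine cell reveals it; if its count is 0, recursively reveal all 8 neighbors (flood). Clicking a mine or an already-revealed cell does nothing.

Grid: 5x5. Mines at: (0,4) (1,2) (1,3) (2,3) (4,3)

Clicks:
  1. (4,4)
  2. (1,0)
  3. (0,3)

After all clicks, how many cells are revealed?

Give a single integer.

Answer: 15

Derivation:
Click 1 (4,4) count=1: revealed 1 new [(4,4)] -> total=1
Click 2 (1,0) count=0: revealed 13 new [(0,0) (0,1) (1,0) (1,1) (2,0) (2,1) (2,2) (3,0) (3,1) (3,2) (4,0) (4,1) (4,2)] -> total=14
Click 3 (0,3) count=3: revealed 1 new [(0,3)] -> total=15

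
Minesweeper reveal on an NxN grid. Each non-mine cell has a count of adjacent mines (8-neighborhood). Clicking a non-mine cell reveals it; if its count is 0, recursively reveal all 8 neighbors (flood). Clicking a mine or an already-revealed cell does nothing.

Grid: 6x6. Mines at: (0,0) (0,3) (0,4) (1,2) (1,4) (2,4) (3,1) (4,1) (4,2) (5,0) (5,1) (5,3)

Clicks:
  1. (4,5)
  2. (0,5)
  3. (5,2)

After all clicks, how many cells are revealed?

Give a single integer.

Click 1 (4,5) count=0: revealed 6 new [(3,4) (3,5) (4,4) (4,5) (5,4) (5,5)] -> total=6
Click 2 (0,5) count=2: revealed 1 new [(0,5)] -> total=7
Click 3 (5,2) count=4: revealed 1 new [(5,2)] -> total=8

Answer: 8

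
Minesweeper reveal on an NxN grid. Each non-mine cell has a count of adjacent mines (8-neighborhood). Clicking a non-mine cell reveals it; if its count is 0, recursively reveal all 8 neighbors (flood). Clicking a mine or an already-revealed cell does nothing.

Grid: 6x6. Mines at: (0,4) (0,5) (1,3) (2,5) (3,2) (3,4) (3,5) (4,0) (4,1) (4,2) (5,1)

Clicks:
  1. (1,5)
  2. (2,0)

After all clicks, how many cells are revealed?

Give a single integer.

Click 1 (1,5) count=3: revealed 1 new [(1,5)] -> total=1
Click 2 (2,0) count=0: revealed 11 new [(0,0) (0,1) (0,2) (1,0) (1,1) (1,2) (2,0) (2,1) (2,2) (3,0) (3,1)] -> total=12

Answer: 12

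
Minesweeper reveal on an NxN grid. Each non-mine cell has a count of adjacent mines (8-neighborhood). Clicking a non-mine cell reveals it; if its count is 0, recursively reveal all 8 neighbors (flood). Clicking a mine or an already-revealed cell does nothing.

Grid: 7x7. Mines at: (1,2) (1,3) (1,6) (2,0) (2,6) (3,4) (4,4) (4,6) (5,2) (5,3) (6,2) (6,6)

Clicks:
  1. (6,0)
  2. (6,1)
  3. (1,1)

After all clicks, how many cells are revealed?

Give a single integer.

Click 1 (6,0) count=0: revealed 8 new [(3,0) (3,1) (4,0) (4,1) (5,0) (5,1) (6,0) (6,1)] -> total=8
Click 2 (6,1) count=2: revealed 0 new [(none)] -> total=8
Click 3 (1,1) count=2: revealed 1 new [(1,1)] -> total=9

Answer: 9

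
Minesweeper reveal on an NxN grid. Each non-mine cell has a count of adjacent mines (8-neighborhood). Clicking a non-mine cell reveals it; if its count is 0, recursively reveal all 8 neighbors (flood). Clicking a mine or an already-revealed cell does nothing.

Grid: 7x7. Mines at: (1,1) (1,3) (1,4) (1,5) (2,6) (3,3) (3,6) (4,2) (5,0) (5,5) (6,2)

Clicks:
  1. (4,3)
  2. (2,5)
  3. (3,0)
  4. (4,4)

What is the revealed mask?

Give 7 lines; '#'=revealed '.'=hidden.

Click 1 (4,3) count=2: revealed 1 new [(4,3)] -> total=1
Click 2 (2,5) count=4: revealed 1 new [(2,5)] -> total=2
Click 3 (3,0) count=0: revealed 6 new [(2,0) (2,1) (3,0) (3,1) (4,0) (4,1)] -> total=8
Click 4 (4,4) count=2: revealed 1 new [(4,4)] -> total=9

Answer: .......
.......
##...#.
##.....
##.##..
.......
.......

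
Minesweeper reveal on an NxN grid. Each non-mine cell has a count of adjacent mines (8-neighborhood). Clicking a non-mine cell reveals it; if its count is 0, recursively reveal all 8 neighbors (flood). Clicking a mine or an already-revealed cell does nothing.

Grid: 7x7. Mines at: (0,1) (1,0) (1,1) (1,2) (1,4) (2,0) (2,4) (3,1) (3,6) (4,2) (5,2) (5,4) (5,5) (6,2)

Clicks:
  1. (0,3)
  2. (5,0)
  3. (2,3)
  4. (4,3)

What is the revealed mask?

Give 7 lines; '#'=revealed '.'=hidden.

Click 1 (0,3) count=2: revealed 1 new [(0,3)] -> total=1
Click 2 (5,0) count=0: revealed 6 new [(4,0) (4,1) (5,0) (5,1) (6,0) (6,1)] -> total=7
Click 3 (2,3) count=3: revealed 1 new [(2,3)] -> total=8
Click 4 (4,3) count=3: revealed 1 new [(4,3)] -> total=9

Answer: ...#...
.......
...#...
.......
##.#...
##.....
##.....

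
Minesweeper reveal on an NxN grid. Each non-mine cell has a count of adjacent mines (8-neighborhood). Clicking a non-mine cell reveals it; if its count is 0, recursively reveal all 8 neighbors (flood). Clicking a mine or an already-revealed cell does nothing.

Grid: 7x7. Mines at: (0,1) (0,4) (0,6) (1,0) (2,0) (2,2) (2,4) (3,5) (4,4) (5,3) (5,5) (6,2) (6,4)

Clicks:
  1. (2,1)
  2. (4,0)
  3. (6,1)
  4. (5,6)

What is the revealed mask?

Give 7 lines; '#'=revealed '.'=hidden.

Click 1 (2,1) count=3: revealed 1 new [(2,1)] -> total=1
Click 2 (4,0) count=0: revealed 11 new [(3,0) (3,1) (3,2) (4,0) (4,1) (4,2) (5,0) (5,1) (5,2) (6,0) (6,1)] -> total=12
Click 3 (6,1) count=1: revealed 0 new [(none)] -> total=12
Click 4 (5,6) count=1: revealed 1 new [(5,6)] -> total=13

Answer: .......
.......
.#.....
###....
###....
###...#
##.....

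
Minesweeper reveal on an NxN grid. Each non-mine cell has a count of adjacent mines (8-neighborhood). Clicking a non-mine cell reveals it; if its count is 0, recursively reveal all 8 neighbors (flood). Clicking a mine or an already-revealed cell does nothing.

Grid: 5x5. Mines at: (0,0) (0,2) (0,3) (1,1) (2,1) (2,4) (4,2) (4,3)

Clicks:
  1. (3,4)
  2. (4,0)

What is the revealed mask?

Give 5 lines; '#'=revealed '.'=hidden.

Click 1 (3,4) count=2: revealed 1 new [(3,4)] -> total=1
Click 2 (4,0) count=0: revealed 4 new [(3,0) (3,1) (4,0) (4,1)] -> total=5

Answer: .....
.....
.....
##..#
##...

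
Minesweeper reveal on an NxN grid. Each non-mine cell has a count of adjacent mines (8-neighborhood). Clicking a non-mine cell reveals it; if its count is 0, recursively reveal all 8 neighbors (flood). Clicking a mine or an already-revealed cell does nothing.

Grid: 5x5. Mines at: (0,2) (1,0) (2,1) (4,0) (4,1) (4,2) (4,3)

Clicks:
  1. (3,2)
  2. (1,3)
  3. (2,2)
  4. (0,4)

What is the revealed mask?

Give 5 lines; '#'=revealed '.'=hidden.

Click 1 (3,2) count=4: revealed 1 new [(3,2)] -> total=1
Click 2 (1,3) count=1: revealed 1 new [(1,3)] -> total=2
Click 3 (2,2) count=1: revealed 1 new [(2,2)] -> total=3
Click 4 (0,4) count=0: revealed 8 new [(0,3) (0,4) (1,2) (1,4) (2,3) (2,4) (3,3) (3,4)] -> total=11

Answer: ...##
..###
..###
..###
.....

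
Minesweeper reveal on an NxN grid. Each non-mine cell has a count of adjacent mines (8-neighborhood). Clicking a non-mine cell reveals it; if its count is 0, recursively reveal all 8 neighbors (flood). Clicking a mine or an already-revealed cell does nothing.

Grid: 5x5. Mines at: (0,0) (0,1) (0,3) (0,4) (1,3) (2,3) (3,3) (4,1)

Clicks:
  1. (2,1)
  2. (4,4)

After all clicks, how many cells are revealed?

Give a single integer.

Click 1 (2,1) count=0: revealed 9 new [(1,0) (1,1) (1,2) (2,0) (2,1) (2,2) (3,0) (3,1) (3,2)] -> total=9
Click 2 (4,4) count=1: revealed 1 new [(4,4)] -> total=10

Answer: 10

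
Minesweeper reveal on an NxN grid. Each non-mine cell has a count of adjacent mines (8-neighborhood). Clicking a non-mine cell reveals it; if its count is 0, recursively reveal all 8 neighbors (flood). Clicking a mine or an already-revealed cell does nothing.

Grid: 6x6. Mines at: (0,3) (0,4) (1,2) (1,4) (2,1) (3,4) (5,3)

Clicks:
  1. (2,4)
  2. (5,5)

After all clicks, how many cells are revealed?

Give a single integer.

Answer: 5

Derivation:
Click 1 (2,4) count=2: revealed 1 new [(2,4)] -> total=1
Click 2 (5,5) count=0: revealed 4 new [(4,4) (4,5) (5,4) (5,5)] -> total=5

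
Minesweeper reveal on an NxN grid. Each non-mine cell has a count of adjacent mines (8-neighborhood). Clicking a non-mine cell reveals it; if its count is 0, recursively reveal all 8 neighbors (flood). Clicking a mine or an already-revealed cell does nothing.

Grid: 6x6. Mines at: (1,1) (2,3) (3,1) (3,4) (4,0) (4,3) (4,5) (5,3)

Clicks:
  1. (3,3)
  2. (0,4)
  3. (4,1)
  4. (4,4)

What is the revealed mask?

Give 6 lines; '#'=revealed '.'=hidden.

Click 1 (3,3) count=3: revealed 1 new [(3,3)] -> total=1
Click 2 (0,4) count=0: revealed 10 new [(0,2) (0,3) (0,4) (0,5) (1,2) (1,3) (1,4) (1,5) (2,4) (2,5)] -> total=11
Click 3 (4,1) count=2: revealed 1 new [(4,1)] -> total=12
Click 4 (4,4) count=4: revealed 1 new [(4,4)] -> total=13

Answer: ..####
..####
....##
...#..
.#..#.
......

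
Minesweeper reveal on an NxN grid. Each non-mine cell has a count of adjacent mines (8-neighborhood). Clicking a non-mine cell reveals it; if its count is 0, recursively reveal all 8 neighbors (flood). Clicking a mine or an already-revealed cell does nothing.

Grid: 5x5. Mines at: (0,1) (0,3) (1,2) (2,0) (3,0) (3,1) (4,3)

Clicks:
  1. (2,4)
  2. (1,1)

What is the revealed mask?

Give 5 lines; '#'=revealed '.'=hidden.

Click 1 (2,4) count=0: revealed 6 new [(1,3) (1,4) (2,3) (2,4) (3,3) (3,4)] -> total=6
Click 2 (1,1) count=3: revealed 1 new [(1,1)] -> total=7

Answer: .....
.#.##
...##
...##
.....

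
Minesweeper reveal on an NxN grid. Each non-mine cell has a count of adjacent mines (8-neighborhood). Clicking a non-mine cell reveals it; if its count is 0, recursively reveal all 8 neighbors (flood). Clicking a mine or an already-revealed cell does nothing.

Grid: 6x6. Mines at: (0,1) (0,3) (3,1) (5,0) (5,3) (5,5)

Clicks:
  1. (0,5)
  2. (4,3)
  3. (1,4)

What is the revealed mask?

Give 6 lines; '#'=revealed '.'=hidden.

Click 1 (0,5) count=0: revealed 18 new [(0,4) (0,5) (1,2) (1,3) (1,4) (1,5) (2,2) (2,3) (2,4) (2,5) (3,2) (3,3) (3,4) (3,5) (4,2) (4,3) (4,4) (4,5)] -> total=18
Click 2 (4,3) count=1: revealed 0 new [(none)] -> total=18
Click 3 (1,4) count=1: revealed 0 new [(none)] -> total=18

Answer: ....##
..####
..####
..####
..####
......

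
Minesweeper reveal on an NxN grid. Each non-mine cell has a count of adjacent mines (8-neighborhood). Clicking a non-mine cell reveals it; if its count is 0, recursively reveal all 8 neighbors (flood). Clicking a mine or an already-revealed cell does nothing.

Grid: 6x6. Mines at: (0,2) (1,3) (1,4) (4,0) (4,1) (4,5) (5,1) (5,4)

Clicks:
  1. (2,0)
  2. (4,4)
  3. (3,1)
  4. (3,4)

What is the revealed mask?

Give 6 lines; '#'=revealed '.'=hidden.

Answer: ##....
###...
###...
###.#.
....#.
......

Derivation:
Click 1 (2,0) count=0: revealed 11 new [(0,0) (0,1) (1,0) (1,1) (1,2) (2,0) (2,1) (2,2) (3,0) (3,1) (3,2)] -> total=11
Click 2 (4,4) count=2: revealed 1 new [(4,4)] -> total=12
Click 3 (3,1) count=2: revealed 0 new [(none)] -> total=12
Click 4 (3,4) count=1: revealed 1 new [(3,4)] -> total=13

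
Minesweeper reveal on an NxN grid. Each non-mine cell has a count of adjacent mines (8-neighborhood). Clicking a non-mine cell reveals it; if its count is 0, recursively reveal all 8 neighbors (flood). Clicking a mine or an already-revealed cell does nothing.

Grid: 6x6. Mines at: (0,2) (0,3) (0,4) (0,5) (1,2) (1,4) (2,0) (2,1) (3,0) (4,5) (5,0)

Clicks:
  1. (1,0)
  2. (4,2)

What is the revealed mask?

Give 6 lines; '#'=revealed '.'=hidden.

Answer: ......
#.....
..###.
.####.
.####.
.####.

Derivation:
Click 1 (1,0) count=2: revealed 1 new [(1,0)] -> total=1
Click 2 (4,2) count=0: revealed 15 new [(2,2) (2,3) (2,4) (3,1) (3,2) (3,3) (3,4) (4,1) (4,2) (4,3) (4,4) (5,1) (5,2) (5,3) (5,4)] -> total=16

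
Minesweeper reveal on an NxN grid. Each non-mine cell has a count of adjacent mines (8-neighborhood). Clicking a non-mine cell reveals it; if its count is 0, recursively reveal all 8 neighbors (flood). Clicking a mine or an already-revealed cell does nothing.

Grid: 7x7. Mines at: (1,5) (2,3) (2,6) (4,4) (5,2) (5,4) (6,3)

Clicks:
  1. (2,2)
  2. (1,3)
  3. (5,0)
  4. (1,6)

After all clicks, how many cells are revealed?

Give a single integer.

Answer: 24

Derivation:
Click 1 (2,2) count=1: revealed 1 new [(2,2)] -> total=1
Click 2 (1,3) count=1: revealed 1 new [(1,3)] -> total=2
Click 3 (5,0) count=0: revealed 21 new [(0,0) (0,1) (0,2) (0,3) (0,4) (1,0) (1,1) (1,2) (1,4) (2,0) (2,1) (3,0) (3,1) (3,2) (4,0) (4,1) (4,2) (5,0) (5,1) (6,0) (6,1)] -> total=23
Click 4 (1,6) count=2: revealed 1 new [(1,6)] -> total=24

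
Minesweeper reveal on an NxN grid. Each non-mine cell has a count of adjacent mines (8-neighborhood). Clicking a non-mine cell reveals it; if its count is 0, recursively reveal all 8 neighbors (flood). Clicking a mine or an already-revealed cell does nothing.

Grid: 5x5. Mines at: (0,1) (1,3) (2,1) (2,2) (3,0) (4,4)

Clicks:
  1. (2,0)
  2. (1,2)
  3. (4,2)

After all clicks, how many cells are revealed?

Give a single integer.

Click 1 (2,0) count=2: revealed 1 new [(2,0)] -> total=1
Click 2 (1,2) count=4: revealed 1 new [(1,2)] -> total=2
Click 3 (4,2) count=0: revealed 6 new [(3,1) (3,2) (3,3) (4,1) (4,2) (4,3)] -> total=8

Answer: 8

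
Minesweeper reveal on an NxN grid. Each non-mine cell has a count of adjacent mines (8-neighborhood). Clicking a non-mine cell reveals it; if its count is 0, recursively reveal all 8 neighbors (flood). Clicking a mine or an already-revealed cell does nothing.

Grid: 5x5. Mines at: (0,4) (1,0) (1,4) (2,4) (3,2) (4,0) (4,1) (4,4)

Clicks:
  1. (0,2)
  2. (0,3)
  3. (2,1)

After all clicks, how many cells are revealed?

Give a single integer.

Click 1 (0,2) count=0: revealed 9 new [(0,1) (0,2) (0,3) (1,1) (1,2) (1,3) (2,1) (2,2) (2,3)] -> total=9
Click 2 (0,3) count=2: revealed 0 new [(none)] -> total=9
Click 3 (2,1) count=2: revealed 0 new [(none)] -> total=9

Answer: 9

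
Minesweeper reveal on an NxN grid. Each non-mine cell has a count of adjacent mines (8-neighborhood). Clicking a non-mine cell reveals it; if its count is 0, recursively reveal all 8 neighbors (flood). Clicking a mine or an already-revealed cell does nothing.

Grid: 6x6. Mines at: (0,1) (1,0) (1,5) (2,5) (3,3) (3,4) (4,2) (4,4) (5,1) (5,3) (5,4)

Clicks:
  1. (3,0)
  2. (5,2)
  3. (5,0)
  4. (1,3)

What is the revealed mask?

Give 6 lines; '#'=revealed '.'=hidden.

Click 1 (3,0) count=0: revealed 6 new [(2,0) (2,1) (3,0) (3,1) (4,0) (4,1)] -> total=6
Click 2 (5,2) count=3: revealed 1 new [(5,2)] -> total=7
Click 3 (5,0) count=1: revealed 1 new [(5,0)] -> total=8
Click 4 (1,3) count=0: revealed 9 new [(0,2) (0,3) (0,4) (1,2) (1,3) (1,4) (2,2) (2,3) (2,4)] -> total=17

Answer: ..###.
..###.
#####.
##....
##....
#.#...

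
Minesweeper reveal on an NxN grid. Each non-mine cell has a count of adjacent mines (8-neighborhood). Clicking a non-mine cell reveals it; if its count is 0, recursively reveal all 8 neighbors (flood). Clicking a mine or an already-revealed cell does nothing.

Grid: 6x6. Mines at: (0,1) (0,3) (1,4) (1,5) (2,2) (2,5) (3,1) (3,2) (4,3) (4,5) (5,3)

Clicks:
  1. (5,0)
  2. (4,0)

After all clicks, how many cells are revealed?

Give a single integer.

Answer: 6

Derivation:
Click 1 (5,0) count=0: revealed 6 new [(4,0) (4,1) (4,2) (5,0) (5,1) (5,2)] -> total=6
Click 2 (4,0) count=1: revealed 0 new [(none)] -> total=6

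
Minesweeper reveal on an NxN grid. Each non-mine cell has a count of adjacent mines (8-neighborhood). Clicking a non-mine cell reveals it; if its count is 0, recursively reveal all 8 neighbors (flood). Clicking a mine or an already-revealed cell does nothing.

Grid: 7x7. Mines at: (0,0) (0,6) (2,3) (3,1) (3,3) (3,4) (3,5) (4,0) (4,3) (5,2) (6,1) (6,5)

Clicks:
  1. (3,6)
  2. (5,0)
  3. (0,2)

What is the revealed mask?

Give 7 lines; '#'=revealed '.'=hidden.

Click 1 (3,6) count=1: revealed 1 new [(3,6)] -> total=1
Click 2 (5,0) count=2: revealed 1 new [(5,0)] -> total=2
Click 3 (0,2) count=0: revealed 10 new [(0,1) (0,2) (0,3) (0,4) (0,5) (1,1) (1,2) (1,3) (1,4) (1,5)] -> total=12

Answer: .#####.
.#####.
.......
......#
.......
#......
.......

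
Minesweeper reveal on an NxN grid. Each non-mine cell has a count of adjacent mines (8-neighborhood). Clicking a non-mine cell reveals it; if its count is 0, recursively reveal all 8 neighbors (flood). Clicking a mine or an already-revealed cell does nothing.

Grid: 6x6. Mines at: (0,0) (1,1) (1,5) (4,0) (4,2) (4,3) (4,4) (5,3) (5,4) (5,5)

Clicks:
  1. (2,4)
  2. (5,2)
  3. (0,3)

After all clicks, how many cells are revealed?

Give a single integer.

Click 1 (2,4) count=1: revealed 1 new [(2,4)] -> total=1
Click 2 (5,2) count=3: revealed 1 new [(5,2)] -> total=2
Click 3 (0,3) count=0: revealed 11 new [(0,2) (0,3) (0,4) (1,2) (1,3) (1,4) (2,2) (2,3) (3,2) (3,3) (3,4)] -> total=13

Answer: 13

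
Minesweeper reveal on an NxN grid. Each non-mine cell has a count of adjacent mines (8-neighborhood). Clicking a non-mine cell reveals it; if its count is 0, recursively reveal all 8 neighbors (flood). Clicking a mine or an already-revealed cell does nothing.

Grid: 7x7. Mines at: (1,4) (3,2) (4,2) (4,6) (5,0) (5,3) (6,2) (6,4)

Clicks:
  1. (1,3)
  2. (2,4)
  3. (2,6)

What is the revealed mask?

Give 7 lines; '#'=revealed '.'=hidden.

Answer: .....##
...#.##
....###
.....##
.......
.......
.......

Derivation:
Click 1 (1,3) count=1: revealed 1 new [(1,3)] -> total=1
Click 2 (2,4) count=1: revealed 1 new [(2,4)] -> total=2
Click 3 (2,6) count=0: revealed 8 new [(0,5) (0,6) (1,5) (1,6) (2,5) (2,6) (3,5) (3,6)] -> total=10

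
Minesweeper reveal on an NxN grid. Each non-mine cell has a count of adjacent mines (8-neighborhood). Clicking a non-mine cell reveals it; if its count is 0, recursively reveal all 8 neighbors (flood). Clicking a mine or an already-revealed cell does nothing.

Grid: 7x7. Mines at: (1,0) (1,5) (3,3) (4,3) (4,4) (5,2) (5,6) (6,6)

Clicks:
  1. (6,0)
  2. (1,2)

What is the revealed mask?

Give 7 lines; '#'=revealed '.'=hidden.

Answer: .####..
.####..
#####..
###....
###....
##.....
##.....

Derivation:
Click 1 (6,0) count=0: revealed 13 new [(2,0) (2,1) (2,2) (3,0) (3,1) (3,2) (4,0) (4,1) (4,2) (5,0) (5,1) (6,0) (6,1)] -> total=13
Click 2 (1,2) count=0: revealed 10 new [(0,1) (0,2) (0,3) (0,4) (1,1) (1,2) (1,3) (1,4) (2,3) (2,4)] -> total=23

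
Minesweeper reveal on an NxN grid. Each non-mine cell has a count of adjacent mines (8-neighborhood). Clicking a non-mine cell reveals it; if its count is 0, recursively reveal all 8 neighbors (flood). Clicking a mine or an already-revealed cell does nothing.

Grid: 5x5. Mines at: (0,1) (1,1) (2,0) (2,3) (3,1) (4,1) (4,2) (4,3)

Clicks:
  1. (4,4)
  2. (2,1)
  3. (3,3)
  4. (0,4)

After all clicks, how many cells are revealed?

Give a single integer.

Answer: 9

Derivation:
Click 1 (4,4) count=1: revealed 1 new [(4,4)] -> total=1
Click 2 (2,1) count=3: revealed 1 new [(2,1)] -> total=2
Click 3 (3,3) count=3: revealed 1 new [(3,3)] -> total=3
Click 4 (0,4) count=0: revealed 6 new [(0,2) (0,3) (0,4) (1,2) (1,3) (1,4)] -> total=9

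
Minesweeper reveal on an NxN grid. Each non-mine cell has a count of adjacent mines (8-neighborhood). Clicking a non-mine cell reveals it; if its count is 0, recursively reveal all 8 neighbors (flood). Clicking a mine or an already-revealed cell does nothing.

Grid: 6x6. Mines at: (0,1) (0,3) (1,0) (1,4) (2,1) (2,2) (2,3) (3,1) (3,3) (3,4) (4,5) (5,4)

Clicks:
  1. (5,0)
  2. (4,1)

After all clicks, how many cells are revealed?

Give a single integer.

Click 1 (5,0) count=0: revealed 8 new [(4,0) (4,1) (4,2) (4,3) (5,0) (5,1) (5,2) (5,3)] -> total=8
Click 2 (4,1) count=1: revealed 0 new [(none)] -> total=8

Answer: 8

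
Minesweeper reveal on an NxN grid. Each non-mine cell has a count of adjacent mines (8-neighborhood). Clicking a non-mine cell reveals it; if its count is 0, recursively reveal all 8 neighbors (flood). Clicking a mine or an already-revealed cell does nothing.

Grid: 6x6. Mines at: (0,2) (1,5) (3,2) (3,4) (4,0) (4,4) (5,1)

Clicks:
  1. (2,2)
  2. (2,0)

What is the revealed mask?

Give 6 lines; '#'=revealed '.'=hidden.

Answer: ##....
##....
###...
##....
......
......

Derivation:
Click 1 (2,2) count=1: revealed 1 new [(2,2)] -> total=1
Click 2 (2,0) count=0: revealed 8 new [(0,0) (0,1) (1,0) (1,1) (2,0) (2,1) (3,0) (3,1)] -> total=9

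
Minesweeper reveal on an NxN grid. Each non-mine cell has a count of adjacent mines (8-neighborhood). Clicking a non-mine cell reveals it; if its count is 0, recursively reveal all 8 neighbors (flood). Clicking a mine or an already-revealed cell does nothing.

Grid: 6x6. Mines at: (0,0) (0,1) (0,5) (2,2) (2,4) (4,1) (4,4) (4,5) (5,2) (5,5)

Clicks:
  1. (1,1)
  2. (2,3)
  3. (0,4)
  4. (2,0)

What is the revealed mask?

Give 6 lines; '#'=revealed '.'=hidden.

Answer: ....#.
##....
##.#..
##....
......
......

Derivation:
Click 1 (1,1) count=3: revealed 1 new [(1,1)] -> total=1
Click 2 (2,3) count=2: revealed 1 new [(2,3)] -> total=2
Click 3 (0,4) count=1: revealed 1 new [(0,4)] -> total=3
Click 4 (2,0) count=0: revealed 5 new [(1,0) (2,0) (2,1) (3,0) (3,1)] -> total=8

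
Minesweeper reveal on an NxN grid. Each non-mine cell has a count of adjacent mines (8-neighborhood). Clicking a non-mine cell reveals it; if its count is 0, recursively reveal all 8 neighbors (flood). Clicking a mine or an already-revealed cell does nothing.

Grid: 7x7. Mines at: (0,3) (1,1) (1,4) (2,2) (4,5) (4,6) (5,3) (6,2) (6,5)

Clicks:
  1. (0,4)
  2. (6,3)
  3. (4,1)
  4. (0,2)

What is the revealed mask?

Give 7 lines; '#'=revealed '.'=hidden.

Click 1 (0,4) count=2: revealed 1 new [(0,4)] -> total=1
Click 2 (6,3) count=2: revealed 1 new [(6,3)] -> total=2
Click 3 (4,1) count=0: revealed 13 new [(2,0) (2,1) (3,0) (3,1) (3,2) (4,0) (4,1) (4,2) (5,0) (5,1) (5,2) (6,0) (6,1)] -> total=15
Click 4 (0,2) count=2: revealed 1 new [(0,2)] -> total=16

Answer: ..#.#..
.......
##.....
###....
###....
###....
##.#...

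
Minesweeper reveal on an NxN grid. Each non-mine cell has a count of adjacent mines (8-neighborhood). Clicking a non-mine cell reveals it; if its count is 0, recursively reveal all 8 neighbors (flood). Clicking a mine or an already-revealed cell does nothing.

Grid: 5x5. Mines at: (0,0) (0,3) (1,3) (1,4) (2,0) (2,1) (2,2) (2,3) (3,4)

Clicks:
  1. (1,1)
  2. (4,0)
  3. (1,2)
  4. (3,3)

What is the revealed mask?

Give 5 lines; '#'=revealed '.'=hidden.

Click 1 (1,1) count=4: revealed 1 new [(1,1)] -> total=1
Click 2 (4,0) count=0: revealed 8 new [(3,0) (3,1) (3,2) (3,3) (4,0) (4,1) (4,2) (4,3)] -> total=9
Click 3 (1,2) count=5: revealed 1 new [(1,2)] -> total=10
Click 4 (3,3) count=3: revealed 0 new [(none)] -> total=10

Answer: .....
.##..
.....
####.
####.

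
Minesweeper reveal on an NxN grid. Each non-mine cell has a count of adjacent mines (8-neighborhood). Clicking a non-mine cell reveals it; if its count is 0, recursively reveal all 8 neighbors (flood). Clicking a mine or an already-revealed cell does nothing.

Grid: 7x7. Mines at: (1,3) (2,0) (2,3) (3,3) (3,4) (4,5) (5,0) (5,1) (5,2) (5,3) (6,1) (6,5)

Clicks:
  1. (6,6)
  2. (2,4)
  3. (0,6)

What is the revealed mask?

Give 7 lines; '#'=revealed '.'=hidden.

Answer: ....###
....###
....###
.....##
.......
.......
......#

Derivation:
Click 1 (6,6) count=1: revealed 1 new [(6,6)] -> total=1
Click 2 (2,4) count=4: revealed 1 new [(2,4)] -> total=2
Click 3 (0,6) count=0: revealed 10 new [(0,4) (0,5) (0,6) (1,4) (1,5) (1,6) (2,5) (2,6) (3,5) (3,6)] -> total=12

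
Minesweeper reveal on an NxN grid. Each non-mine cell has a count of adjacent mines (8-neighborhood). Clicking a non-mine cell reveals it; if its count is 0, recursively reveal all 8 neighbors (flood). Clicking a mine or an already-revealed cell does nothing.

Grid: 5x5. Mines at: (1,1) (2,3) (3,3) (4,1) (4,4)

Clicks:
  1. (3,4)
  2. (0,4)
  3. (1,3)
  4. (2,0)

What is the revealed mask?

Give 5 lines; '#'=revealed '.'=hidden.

Click 1 (3,4) count=3: revealed 1 new [(3,4)] -> total=1
Click 2 (0,4) count=0: revealed 6 new [(0,2) (0,3) (0,4) (1,2) (1,3) (1,4)] -> total=7
Click 3 (1,3) count=1: revealed 0 new [(none)] -> total=7
Click 4 (2,0) count=1: revealed 1 new [(2,0)] -> total=8

Answer: ..###
..###
#....
....#
.....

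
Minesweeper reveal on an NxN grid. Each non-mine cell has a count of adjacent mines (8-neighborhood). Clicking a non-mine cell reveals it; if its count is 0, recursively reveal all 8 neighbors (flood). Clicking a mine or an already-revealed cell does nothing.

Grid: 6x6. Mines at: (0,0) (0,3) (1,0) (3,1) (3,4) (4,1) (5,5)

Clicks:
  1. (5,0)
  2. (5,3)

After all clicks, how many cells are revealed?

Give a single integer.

Answer: 7

Derivation:
Click 1 (5,0) count=1: revealed 1 new [(5,0)] -> total=1
Click 2 (5,3) count=0: revealed 6 new [(4,2) (4,3) (4,4) (5,2) (5,3) (5,4)] -> total=7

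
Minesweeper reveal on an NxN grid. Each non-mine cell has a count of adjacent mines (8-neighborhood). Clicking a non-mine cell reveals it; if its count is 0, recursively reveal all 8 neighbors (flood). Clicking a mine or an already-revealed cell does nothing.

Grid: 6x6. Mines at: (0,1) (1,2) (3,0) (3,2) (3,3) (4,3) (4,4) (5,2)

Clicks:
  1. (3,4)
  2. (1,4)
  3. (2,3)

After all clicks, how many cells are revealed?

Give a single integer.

Answer: 11

Derivation:
Click 1 (3,4) count=3: revealed 1 new [(3,4)] -> total=1
Click 2 (1,4) count=0: revealed 10 new [(0,3) (0,4) (0,5) (1,3) (1,4) (1,5) (2,3) (2,4) (2,5) (3,5)] -> total=11
Click 3 (2,3) count=3: revealed 0 new [(none)] -> total=11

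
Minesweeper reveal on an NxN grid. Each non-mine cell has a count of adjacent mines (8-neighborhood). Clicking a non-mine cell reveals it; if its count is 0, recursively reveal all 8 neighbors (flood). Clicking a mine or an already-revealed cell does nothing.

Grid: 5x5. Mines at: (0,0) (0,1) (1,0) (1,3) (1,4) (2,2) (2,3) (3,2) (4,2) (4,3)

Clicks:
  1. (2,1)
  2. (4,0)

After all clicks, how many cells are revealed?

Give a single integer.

Click 1 (2,1) count=3: revealed 1 new [(2,1)] -> total=1
Click 2 (4,0) count=0: revealed 5 new [(2,0) (3,0) (3,1) (4,0) (4,1)] -> total=6

Answer: 6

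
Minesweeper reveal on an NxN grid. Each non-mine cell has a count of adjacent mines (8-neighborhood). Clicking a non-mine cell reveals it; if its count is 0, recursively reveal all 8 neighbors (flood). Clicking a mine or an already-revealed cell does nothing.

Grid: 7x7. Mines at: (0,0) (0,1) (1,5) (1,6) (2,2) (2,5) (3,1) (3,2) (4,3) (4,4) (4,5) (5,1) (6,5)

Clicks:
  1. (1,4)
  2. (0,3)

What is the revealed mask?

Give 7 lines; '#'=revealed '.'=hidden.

Click 1 (1,4) count=2: revealed 1 new [(1,4)] -> total=1
Click 2 (0,3) count=0: revealed 5 new [(0,2) (0,3) (0,4) (1,2) (1,3)] -> total=6

Answer: ..###..
..###..
.......
.......
.......
.......
.......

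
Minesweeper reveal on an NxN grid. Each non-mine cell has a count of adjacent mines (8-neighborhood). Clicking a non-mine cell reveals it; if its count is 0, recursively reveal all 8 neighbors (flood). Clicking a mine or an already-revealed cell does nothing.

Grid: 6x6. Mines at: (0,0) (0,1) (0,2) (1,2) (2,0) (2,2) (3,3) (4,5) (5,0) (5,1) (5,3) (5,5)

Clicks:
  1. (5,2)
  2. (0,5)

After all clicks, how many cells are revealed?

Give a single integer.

Click 1 (5,2) count=2: revealed 1 new [(5,2)] -> total=1
Click 2 (0,5) count=0: revealed 11 new [(0,3) (0,4) (0,5) (1,3) (1,4) (1,5) (2,3) (2,4) (2,5) (3,4) (3,5)] -> total=12

Answer: 12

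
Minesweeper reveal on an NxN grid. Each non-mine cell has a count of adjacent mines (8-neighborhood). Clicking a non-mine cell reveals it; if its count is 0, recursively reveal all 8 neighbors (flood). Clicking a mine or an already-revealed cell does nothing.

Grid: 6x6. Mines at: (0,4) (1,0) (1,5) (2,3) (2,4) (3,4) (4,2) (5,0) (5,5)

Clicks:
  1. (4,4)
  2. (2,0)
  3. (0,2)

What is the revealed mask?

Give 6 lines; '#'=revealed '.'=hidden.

Click 1 (4,4) count=2: revealed 1 new [(4,4)] -> total=1
Click 2 (2,0) count=1: revealed 1 new [(2,0)] -> total=2
Click 3 (0,2) count=0: revealed 6 new [(0,1) (0,2) (0,3) (1,1) (1,2) (1,3)] -> total=8

Answer: .###..
.###..
#.....
......
....#.
......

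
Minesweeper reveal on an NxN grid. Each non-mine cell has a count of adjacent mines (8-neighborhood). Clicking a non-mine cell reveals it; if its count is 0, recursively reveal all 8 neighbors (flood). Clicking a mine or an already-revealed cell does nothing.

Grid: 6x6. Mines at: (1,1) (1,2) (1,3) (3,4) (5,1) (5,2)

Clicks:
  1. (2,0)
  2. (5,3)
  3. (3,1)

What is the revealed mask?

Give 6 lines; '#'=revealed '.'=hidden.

Answer: ......
......
####..
####..
####..
...#..

Derivation:
Click 1 (2,0) count=1: revealed 1 new [(2,0)] -> total=1
Click 2 (5,3) count=1: revealed 1 new [(5,3)] -> total=2
Click 3 (3,1) count=0: revealed 11 new [(2,1) (2,2) (2,3) (3,0) (3,1) (3,2) (3,3) (4,0) (4,1) (4,2) (4,3)] -> total=13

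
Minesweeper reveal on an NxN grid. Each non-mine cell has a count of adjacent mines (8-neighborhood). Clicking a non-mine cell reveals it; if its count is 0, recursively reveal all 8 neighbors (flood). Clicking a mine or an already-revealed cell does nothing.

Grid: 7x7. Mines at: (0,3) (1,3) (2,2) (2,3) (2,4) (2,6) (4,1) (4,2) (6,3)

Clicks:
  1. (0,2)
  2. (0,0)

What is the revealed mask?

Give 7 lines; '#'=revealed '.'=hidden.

Click 1 (0,2) count=2: revealed 1 new [(0,2)] -> total=1
Click 2 (0,0) count=0: revealed 9 new [(0,0) (0,1) (1,0) (1,1) (1,2) (2,0) (2,1) (3,0) (3,1)] -> total=10

Answer: ###....
###....
##.....
##.....
.......
.......
.......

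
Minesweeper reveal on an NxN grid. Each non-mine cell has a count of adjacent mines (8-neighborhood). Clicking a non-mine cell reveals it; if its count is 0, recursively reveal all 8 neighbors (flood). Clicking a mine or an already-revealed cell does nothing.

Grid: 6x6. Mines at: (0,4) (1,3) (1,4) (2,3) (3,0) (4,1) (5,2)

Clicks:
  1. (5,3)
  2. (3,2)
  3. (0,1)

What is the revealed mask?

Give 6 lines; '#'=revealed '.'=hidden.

Answer: ###...
###...
###...
..#...
......
...#..

Derivation:
Click 1 (5,3) count=1: revealed 1 new [(5,3)] -> total=1
Click 2 (3,2) count=2: revealed 1 new [(3,2)] -> total=2
Click 3 (0,1) count=0: revealed 9 new [(0,0) (0,1) (0,2) (1,0) (1,1) (1,2) (2,0) (2,1) (2,2)] -> total=11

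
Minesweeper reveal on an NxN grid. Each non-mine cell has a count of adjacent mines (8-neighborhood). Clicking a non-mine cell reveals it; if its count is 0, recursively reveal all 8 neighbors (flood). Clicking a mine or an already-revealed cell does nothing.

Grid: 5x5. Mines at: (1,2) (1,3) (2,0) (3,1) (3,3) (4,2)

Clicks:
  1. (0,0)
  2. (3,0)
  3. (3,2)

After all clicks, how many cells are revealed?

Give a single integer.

Answer: 6

Derivation:
Click 1 (0,0) count=0: revealed 4 new [(0,0) (0,1) (1,0) (1,1)] -> total=4
Click 2 (3,0) count=2: revealed 1 new [(3,0)] -> total=5
Click 3 (3,2) count=3: revealed 1 new [(3,2)] -> total=6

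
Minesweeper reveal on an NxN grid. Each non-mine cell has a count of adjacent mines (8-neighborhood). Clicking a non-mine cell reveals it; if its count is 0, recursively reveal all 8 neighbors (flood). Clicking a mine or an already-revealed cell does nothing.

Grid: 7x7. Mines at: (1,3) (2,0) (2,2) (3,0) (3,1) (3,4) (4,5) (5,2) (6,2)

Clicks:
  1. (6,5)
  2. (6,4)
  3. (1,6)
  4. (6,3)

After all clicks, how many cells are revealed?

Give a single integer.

Answer: 19

Derivation:
Click 1 (6,5) count=0: revealed 8 new [(5,3) (5,4) (5,5) (5,6) (6,3) (6,4) (6,5) (6,6)] -> total=8
Click 2 (6,4) count=0: revealed 0 new [(none)] -> total=8
Click 3 (1,6) count=0: revealed 11 new [(0,4) (0,5) (0,6) (1,4) (1,5) (1,6) (2,4) (2,5) (2,6) (3,5) (3,6)] -> total=19
Click 4 (6,3) count=2: revealed 0 new [(none)] -> total=19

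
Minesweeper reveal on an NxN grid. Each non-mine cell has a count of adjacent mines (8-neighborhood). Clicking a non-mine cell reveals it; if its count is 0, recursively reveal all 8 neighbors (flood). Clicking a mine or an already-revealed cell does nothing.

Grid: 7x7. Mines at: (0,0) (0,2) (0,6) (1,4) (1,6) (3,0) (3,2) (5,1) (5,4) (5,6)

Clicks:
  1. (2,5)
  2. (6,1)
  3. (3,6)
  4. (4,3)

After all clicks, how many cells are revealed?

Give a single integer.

Click 1 (2,5) count=2: revealed 1 new [(2,5)] -> total=1
Click 2 (6,1) count=1: revealed 1 new [(6,1)] -> total=2
Click 3 (3,6) count=0: revealed 11 new [(2,3) (2,4) (2,6) (3,3) (3,4) (3,5) (3,6) (4,3) (4,4) (4,5) (4,6)] -> total=13
Click 4 (4,3) count=2: revealed 0 new [(none)] -> total=13

Answer: 13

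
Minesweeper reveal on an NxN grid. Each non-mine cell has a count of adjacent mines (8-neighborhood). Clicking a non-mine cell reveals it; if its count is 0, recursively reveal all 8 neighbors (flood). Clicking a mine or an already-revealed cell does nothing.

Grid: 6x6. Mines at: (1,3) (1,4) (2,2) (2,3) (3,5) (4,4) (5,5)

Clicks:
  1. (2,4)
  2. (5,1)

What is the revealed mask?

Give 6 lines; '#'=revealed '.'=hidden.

Answer: ###...
###...
##..#.
####..
####..
####..

Derivation:
Click 1 (2,4) count=4: revealed 1 new [(2,4)] -> total=1
Click 2 (5,1) count=0: revealed 20 new [(0,0) (0,1) (0,2) (1,0) (1,1) (1,2) (2,0) (2,1) (3,0) (3,1) (3,2) (3,3) (4,0) (4,1) (4,2) (4,3) (5,0) (5,1) (5,2) (5,3)] -> total=21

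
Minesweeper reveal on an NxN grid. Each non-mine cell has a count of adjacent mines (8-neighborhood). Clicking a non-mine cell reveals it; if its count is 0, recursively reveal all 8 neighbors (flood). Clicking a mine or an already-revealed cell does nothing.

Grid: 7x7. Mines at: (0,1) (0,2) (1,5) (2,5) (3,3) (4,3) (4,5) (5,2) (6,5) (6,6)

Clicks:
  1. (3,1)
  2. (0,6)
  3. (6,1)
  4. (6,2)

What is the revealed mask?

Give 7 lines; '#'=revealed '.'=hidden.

Click 1 (3,1) count=0: revealed 16 new [(1,0) (1,1) (1,2) (2,0) (2,1) (2,2) (3,0) (3,1) (3,2) (4,0) (4,1) (4,2) (5,0) (5,1) (6,0) (6,1)] -> total=16
Click 2 (0,6) count=1: revealed 1 new [(0,6)] -> total=17
Click 3 (6,1) count=1: revealed 0 new [(none)] -> total=17
Click 4 (6,2) count=1: revealed 1 new [(6,2)] -> total=18

Answer: ......#
###....
###....
###....
###....
##.....
###....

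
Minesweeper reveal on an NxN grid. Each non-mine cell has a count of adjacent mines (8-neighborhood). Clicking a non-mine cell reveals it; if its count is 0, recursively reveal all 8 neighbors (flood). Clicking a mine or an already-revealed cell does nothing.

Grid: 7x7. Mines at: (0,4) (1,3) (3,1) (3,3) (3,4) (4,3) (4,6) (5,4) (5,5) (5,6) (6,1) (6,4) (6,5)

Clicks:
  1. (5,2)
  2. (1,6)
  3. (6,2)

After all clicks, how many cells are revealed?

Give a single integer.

Click 1 (5,2) count=2: revealed 1 new [(5,2)] -> total=1
Click 2 (1,6) count=0: revealed 8 new [(0,5) (0,6) (1,5) (1,6) (2,5) (2,6) (3,5) (3,6)] -> total=9
Click 3 (6,2) count=1: revealed 1 new [(6,2)] -> total=10

Answer: 10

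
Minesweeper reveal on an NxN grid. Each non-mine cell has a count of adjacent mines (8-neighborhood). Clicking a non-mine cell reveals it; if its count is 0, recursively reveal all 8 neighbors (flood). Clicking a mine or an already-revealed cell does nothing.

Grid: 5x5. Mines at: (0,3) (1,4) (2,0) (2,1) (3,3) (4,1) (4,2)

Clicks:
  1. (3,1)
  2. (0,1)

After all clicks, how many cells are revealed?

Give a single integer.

Answer: 7

Derivation:
Click 1 (3,1) count=4: revealed 1 new [(3,1)] -> total=1
Click 2 (0,1) count=0: revealed 6 new [(0,0) (0,1) (0,2) (1,0) (1,1) (1,2)] -> total=7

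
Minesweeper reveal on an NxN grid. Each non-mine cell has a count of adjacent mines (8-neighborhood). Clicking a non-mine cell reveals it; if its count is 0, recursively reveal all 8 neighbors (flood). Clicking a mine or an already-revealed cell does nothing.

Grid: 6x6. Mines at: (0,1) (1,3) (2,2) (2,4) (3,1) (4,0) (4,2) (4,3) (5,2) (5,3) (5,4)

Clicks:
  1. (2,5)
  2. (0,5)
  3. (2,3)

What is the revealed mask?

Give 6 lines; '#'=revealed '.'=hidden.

Click 1 (2,5) count=1: revealed 1 new [(2,5)] -> total=1
Click 2 (0,5) count=0: revealed 4 new [(0,4) (0,5) (1,4) (1,5)] -> total=5
Click 3 (2,3) count=3: revealed 1 new [(2,3)] -> total=6

Answer: ....##
....##
...#.#
......
......
......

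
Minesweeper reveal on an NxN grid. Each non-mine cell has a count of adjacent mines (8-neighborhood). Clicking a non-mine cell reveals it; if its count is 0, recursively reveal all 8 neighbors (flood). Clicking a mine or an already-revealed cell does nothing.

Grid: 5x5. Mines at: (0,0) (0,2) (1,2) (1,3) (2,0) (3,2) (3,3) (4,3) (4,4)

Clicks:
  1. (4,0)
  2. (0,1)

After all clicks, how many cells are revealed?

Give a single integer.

Answer: 5

Derivation:
Click 1 (4,0) count=0: revealed 4 new [(3,0) (3,1) (4,0) (4,1)] -> total=4
Click 2 (0,1) count=3: revealed 1 new [(0,1)] -> total=5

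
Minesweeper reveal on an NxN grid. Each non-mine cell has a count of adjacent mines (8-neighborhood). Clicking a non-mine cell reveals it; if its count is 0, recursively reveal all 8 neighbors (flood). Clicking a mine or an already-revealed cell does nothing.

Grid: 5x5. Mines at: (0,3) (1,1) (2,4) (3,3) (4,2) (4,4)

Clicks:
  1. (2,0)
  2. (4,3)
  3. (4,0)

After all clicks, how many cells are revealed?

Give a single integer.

Click 1 (2,0) count=1: revealed 1 new [(2,0)] -> total=1
Click 2 (4,3) count=3: revealed 1 new [(4,3)] -> total=2
Click 3 (4,0) count=0: revealed 5 new [(2,1) (3,0) (3,1) (4,0) (4,1)] -> total=7

Answer: 7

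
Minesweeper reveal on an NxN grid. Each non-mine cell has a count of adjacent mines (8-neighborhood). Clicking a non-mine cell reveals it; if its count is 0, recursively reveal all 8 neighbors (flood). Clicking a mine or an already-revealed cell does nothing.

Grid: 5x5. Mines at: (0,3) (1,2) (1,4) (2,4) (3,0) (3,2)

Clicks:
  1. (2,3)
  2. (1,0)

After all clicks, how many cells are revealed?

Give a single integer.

Answer: 7

Derivation:
Click 1 (2,3) count=4: revealed 1 new [(2,3)] -> total=1
Click 2 (1,0) count=0: revealed 6 new [(0,0) (0,1) (1,0) (1,1) (2,0) (2,1)] -> total=7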